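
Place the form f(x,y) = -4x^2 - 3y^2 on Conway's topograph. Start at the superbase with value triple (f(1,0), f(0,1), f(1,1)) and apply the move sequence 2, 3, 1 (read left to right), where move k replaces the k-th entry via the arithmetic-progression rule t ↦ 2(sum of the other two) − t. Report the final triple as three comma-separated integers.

start (-4,-3,-7) = (f(1,0),f(0,1),f(1,1))
replace slot 2: 2·((-4)+(-7)) − (-3) = -19 → (-4,-19,-7)
replace slot 3: 2·((-4)+(-19)) − (-7) = -39 → (-4,-19,-39)
replace slot 1: 2·((-19)+(-39)) − (-4) = -112 → (-112,-19,-39)

-112,-19,-39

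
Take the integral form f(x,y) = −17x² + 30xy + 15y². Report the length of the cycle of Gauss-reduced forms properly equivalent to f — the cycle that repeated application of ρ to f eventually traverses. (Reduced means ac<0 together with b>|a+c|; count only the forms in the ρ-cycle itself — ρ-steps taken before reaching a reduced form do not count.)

D = 1920, ⌊√D⌋ = 43
river: ρ → (15,30,-17)
river: ρ → (-17,38,7)
river: ρ → (7,32,-32)
river: ρ → (-32,32,7)
river: ρ → (7,38,-17)
river: ρ → (-17,30,15)
ρ-cycle length = 6 (tail of 0 descent steps not counted)

6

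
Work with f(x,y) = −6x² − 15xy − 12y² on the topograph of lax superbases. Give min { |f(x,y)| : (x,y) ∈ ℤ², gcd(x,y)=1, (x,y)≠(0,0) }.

translate: b→3 (≡15 mod 12), so (6,15,12)→(6,3,3)
flip: (6,3,3)→(3,-3,6)
translate: b→3 (≡-3 mod 6), so (3,-3,6)→(3,3,6)
reduced (well bottom): (3,3,6) with a≤c, −a<b≤a
well minimum |f| = |-3| = 3 (negative-definite)

3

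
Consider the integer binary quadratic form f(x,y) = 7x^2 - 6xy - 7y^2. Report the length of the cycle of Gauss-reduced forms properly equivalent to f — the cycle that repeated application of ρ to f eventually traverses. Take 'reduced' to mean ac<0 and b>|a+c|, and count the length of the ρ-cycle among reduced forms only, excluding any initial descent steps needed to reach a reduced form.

D = 232, ⌊√D⌋ = 15
descent: ρ → (-7,6,7)  [lands on river]
river: ρ → (7,8,-6)
river: ρ → (-6,4,9)
river: ρ → (9,14,-1)
river: ρ → (-1,14,9)
river: ρ → (9,4,-6)
river: ρ → (-6,8,7)
river: ρ → (7,6,-7)
river: ρ → (-7,8,6)
river: ρ → (6,4,-9)
river: ρ → (-9,14,1)
river: ρ → (1,14,-9)
river: ρ → (-9,4,6)
river: ρ → (6,8,-7)
ρ-cycle length = 14 (tail of 1 descent step not counted)

14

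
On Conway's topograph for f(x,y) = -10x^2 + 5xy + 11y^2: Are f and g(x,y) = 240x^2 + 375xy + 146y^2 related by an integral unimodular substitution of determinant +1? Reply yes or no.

D₁ = 465, D₂ = 465
river cycle of f (length 10): (11, 17, -4), (-4, 15, 15), (15, 15, -4), (-4, 17, 11), (11, 5, -10), (-10, 15, 6), (6, 21, -1), (-1, 21, 6), (6, 15, -10), (-10, 5, 11)
river cycle of g (length 10): (11, 17, -4), (-4, 15, 15), (15, 15, -4), (-4, 17, 11), (11, 5, -10), (-10, 15, 6), (6, 21, -1), (-1, 21, 6), (6, 15, -10), (-10, 5, 11)
cycles coincide ⇒ equivalent

yes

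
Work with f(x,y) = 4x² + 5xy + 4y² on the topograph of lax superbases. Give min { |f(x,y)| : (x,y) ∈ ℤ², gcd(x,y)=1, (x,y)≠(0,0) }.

translate: b→-3 (≡5 mod 8), so (4,5,4)→(4,-3,3)
flip: (4,-3,3)→(3,3,4)
reduced (well bottom): (3,3,4) with a≤c, −a<b≤a
well minimum = a = 3

3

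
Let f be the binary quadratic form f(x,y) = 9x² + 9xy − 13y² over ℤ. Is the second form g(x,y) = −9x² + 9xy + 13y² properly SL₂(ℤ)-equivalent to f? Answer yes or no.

D₁ = 549, D₂ = 549
river cycle of f (length 6): (-13, 17, 5), (5, 23, -1), (-1, 23, 5), (5, 17, -13), (-13, 9, 9), (9, 9, -13)
river cycle of g (length 6): (13, 17, -5), (-5, 23, 1), (1, 23, -5), (-5, 17, 13), (13, 9, -9), (-9, 9, 13)
cycles differ ⇒ inequivalent

no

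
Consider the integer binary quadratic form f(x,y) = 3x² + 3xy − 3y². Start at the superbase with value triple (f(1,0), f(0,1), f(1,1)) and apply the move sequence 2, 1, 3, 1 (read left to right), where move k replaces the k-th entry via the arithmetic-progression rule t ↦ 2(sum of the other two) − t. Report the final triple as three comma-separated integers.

start (3,-3,3) = (f(1,0),f(0,1),f(1,1))
replace slot 2: 2·(3+3) − (-3) = 15 → (3,15,3)
replace slot 1: 2·(15+3) − 3 = 33 → (33,15,3)
replace slot 3: 2·(33+15) − 3 = 93 → (33,15,93)
replace slot 1: 2·(15+93) − 33 = 183 → (183,15,93)

183,15,93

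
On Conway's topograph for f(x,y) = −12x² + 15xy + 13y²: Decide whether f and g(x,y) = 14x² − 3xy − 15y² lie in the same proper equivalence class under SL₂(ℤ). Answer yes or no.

D₁ = 849, D₂ = 849
river cycle of f (length 34): (13, 11, -14), (-14, 17, 10), (10, 23, -8), (-8, 25, 7), (7, 17, -20), (-20, 23, 4), (4, 25, -14), (-14, 3, 15), (15, 27, -2), (-2, 29, 1), … (24 more)
river cycle of g (length 34): (-15, 3, 14), (14, 25, -4), (-4, 23, 20), (20, 17, -7), (-7, 25, 8), (8, 23, -10), (-10, 17, 14), (14, 11, -13), (-13, 15, 12), (12, 9, -16), … (24 more)
cycles differ ⇒ inequivalent

no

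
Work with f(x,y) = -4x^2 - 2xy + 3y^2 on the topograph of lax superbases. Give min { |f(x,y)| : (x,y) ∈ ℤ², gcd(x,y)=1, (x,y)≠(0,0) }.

descent: ρ → (3,2,-4)  [lands on river]
river: ρ → (-4,6,1)
river: ρ → (1,6,-4)
river: ρ → (-4,2,3)
river: ρ → (3,4,-3)
river: ρ → (-3,2,4)
river: ρ → (4,6,-1)
river: ρ → (-1,6,4)
river: ρ → (4,2,-3)
river: ρ → (-3,4,3)
closes: descent 1, river 10
min |a| on river = 1

1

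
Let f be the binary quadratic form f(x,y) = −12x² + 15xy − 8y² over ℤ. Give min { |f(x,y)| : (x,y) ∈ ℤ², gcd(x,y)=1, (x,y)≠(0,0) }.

translate: b→9 (≡-15 mod 24), so (12,-15,8)→(12,9,5)
flip: (12,9,5)→(5,-9,12)
translate: b→1 (≡-9 mod 10), so (5,-9,12)→(5,1,8)
reduced (well bottom): (5,1,8) with a≤c, −a<b≤a
well minimum |f| = |-5| = 5 (negative-definite)

5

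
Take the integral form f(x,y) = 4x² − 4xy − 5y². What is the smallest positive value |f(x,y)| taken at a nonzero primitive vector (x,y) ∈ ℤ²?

descent: ρ → (-5,4,4)  [lands on river]
river: ρ → (4,4,-5)
river: ρ → (-5,6,3)
river: ρ → (3,6,-5)
closes: descent 1, river 4
min |a| on river = 3

3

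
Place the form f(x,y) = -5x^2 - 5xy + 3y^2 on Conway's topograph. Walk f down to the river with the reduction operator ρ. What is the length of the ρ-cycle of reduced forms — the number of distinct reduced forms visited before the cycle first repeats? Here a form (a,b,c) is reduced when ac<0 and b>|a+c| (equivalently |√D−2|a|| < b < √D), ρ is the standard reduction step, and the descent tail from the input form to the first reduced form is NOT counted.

D = 85, ⌊√D⌋ = 9
descent: ρ → (3,5,-5)  [lands on river]
river: ρ → (-5,5,3)
river: ρ → (3,7,-3)
river: ρ → (-3,5,5)
river: ρ → (5,5,-3)
river: ρ → (-3,7,3)
ρ-cycle length = 6 (tail of 1 descent step not counted)

6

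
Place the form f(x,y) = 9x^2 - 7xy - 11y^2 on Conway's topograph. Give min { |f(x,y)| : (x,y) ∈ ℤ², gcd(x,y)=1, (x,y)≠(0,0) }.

descent: ρ → (-11,7,9)  [lands on river]
river: ρ → (9,11,-9)
river: ρ → (-9,7,11)
river: ρ → (11,15,-5)
river: ρ → (-5,15,11)
river: ρ → (11,7,-9)
river: ρ → (-9,11,9)
river: ρ → (9,7,-11)
river: ρ → (-11,15,5)
river: ρ → (5,15,-11)
closes: descent 1, river 10
min |a| on river = 5

5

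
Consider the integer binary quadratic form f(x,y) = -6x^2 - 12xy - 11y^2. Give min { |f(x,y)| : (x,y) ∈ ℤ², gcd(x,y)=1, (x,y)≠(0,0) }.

translate: b→0 (≡12 mod 12), so (6,12,11)→(6,0,5)
flip: (6,0,5)→(5,0,6)
reduced (well bottom): (5,0,6) with a≤c, −a<b≤a
well minimum |f| = |-5| = 5 (negative-definite)

5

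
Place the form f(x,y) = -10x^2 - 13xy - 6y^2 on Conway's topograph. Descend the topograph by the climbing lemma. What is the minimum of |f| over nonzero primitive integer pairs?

translate: b→-7 (≡13 mod 20), so (10,13,6)→(10,-7,3)
flip: (10,-7,3)→(3,7,10)
translate: b→1 (≡7 mod 6), so (3,7,10)→(3,1,6)
reduced (well bottom): (3,1,6) with a≤c, −a<b≤a
well minimum |f| = |-3| = 3 (negative-definite)

3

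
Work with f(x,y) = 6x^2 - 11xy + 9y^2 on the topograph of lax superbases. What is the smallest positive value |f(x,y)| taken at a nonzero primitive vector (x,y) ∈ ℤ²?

translate: b→1 (≡-11 mod 12), so (6,-11,9)→(6,1,4)
flip: (6,1,4)→(4,-1,6)
reduced (well bottom): (4,-1,6) with a≤c, −a<b≤a
well minimum = a = 4

4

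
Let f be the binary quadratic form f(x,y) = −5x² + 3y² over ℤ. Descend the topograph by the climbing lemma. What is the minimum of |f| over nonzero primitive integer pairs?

descent: ρ → (3,6,-2)  [lands on river]
river: ρ → (-2,6,3)
closes: descent 1, river 2
min |a| on river = 2

2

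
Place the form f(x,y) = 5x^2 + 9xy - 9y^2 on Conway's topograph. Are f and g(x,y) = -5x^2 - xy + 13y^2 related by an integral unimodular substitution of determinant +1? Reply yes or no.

D₁ = 261, D₂ = 261
river cycle of f (length 8): (-9, 9, 5), (5, 11, -7), (-7, 3, 9), (9, 15, -1), (-1, 15, 9), (9, 3, -7), (-7, 11, 5), (5, 9, -9)
river cycle of g (length 8): (-5, 9, 9), (9, 9, -5), (-5, 11, 7), (7, 3, -9), (-9, 15, 1), (1, 15, -9), (-9, 3, 7), (7, 11, -5)
cycles differ ⇒ inequivalent

no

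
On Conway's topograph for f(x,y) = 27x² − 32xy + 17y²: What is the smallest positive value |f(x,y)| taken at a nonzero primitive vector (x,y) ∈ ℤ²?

translate: b→22 (≡-32 mod 54), so (27,-32,17)→(27,22,12)
flip: (27,22,12)→(12,-22,27)
translate: b→2 (≡-22 mod 24), so (12,-22,27)→(12,2,17)
reduced (well bottom): (12,2,17) with a≤c, −a<b≤a
well minimum = a = 12

12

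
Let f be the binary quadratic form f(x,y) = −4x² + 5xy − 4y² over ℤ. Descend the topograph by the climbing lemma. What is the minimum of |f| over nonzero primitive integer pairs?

translate: b→3 (≡-5 mod 8), so (4,-5,4)→(4,3,3)
flip: (4,3,3)→(3,-3,4)
translate: b→3 (≡-3 mod 6), so (3,-3,4)→(3,3,4)
reduced (well bottom): (3,3,4) with a≤c, −a<b≤a
well minimum |f| = |-3| = 3 (negative-definite)

3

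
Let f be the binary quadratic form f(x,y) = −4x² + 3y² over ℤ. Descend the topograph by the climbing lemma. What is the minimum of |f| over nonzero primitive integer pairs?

descent: ρ → (3,6,-1)  [lands on river]
river: ρ → (-1,6,3)
closes: descent 1, river 2
min |a| on river = 1

1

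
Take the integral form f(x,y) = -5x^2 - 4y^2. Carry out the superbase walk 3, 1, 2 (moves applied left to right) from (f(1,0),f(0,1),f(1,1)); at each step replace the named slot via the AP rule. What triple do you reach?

start (-5,-4,-9) = (f(1,0),f(0,1),f(1,1))
replace slot 3: 2·((-5)+(-4)) − (-9) = -9 → (-5,-4,-9)
replace slot 1: 2·((-4)+(-9)) − (-5) = -21 → (-21,-4,-9)
replace slot 2: 2·((-21)+(-9)) − (-4) = -56 → (-21,-56,-9)

-21,-56,-9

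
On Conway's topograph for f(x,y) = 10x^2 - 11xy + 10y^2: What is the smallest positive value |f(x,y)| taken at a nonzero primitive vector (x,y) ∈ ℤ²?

translate: b→9 (≡-11 mod 20), so (10,-11,10)→(10,9,9)
flip: (10,9,9)→(9,-9,10)
translate: b→9 (≡-9 mod 18), so (9,-9,10)→(9,9,10)
reduced (well bottom): (9,9,10) with a≤c, −a<b≤a
well minimum = a = 9

9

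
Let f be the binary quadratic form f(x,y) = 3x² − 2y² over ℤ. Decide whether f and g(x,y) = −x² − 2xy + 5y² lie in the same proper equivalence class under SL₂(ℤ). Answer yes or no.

D₁ = 24, D₂ = 24
river cycle of f (length 2): (-2, 4, 1), (1, 4, -2)
river cycle of g (length 2): (-1, 4, 2), (2, 4, -1)
cycles differ ⇒ inequivalent

no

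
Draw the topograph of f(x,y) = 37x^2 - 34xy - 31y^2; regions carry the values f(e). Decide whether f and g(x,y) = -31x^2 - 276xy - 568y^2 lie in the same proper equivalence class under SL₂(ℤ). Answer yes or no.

D₁ = 5744, D₂ = 5744
river cycle of f (length 14): (-31, 34, 37), (37, 40, -28), (-28, 72, 5), (5, 68, -56), (-56, 44, 17), (17, 58, -35), (-35, 12, 40), (40, 68, -7), (-7, 72, 20), (20, 48, -43), … (4 more)
river cycle of g (length 14): (-31, 34, 37), (37, 40, -28), (-28, 72, 5), (5, 68, -56), (-56, 44, 17), (17, 58, -35), (-35, 12, 40), (40, 68, -7), (-7, 72, 20), (20, 48, -43), … (4 more)
cycles coincide ⇒ equivalent

yes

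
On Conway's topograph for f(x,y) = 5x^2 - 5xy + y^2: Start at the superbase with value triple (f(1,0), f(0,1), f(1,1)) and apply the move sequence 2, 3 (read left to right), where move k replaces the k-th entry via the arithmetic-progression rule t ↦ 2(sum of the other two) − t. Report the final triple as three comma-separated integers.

start (5,1,1) = (f(1,0),f(0,1),f(1,1))
replace slot 2: 2·(5+1) − 1 = 11 → (5,11,1)
replace slot 3: 2·(5+11) − 1 = 31 → (5,11,31)

5,11,31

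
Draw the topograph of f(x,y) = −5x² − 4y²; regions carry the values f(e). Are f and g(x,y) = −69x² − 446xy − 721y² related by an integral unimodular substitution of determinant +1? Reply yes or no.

D₁ = -80, D₂ = -80
f is negative-definite; reduce −f:
−f: flip: (5,0,4)→(4,0,5)
−f: reduced (well bottom): (4,0,5) with a≤c, −a<b≤a
flip sign back: reduced form of f is (-4,0,-5)
g is negative-definite; reduce −g:
−g: translate: b→32 (≡446 mod 138), so (69,446,721)→(69,32,4)
−g: flip: (69,32,4)→(4,-32,69)
−g: translate: b→0 (≡-32 mod 8), so (4,-32,69)→(4,0,5)
−g: reduced (well bottom): (4,0,5) with a≤c, −a<b≤a
flip sign back: reduced form of g is (-4,0,-5)
reduced forms (-4, 0, -5) vs (-4, 0, -5) ⇒ equivalent

yes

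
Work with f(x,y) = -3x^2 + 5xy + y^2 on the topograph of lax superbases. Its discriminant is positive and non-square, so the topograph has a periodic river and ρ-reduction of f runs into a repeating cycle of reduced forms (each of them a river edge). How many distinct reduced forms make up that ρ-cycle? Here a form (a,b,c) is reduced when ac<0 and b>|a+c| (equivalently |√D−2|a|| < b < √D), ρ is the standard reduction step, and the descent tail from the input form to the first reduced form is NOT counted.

D = 37, ⌊√D⌋ = 6
river: ρ → (1,5,-3)
river: ρ → (-3,1,3)
river: ρ → (3,5,-1)
river: ρ → (-1,5,3)
river: ρ → (3,1,-3)
river: ρ → (-3,5,1)
ρ-cycle length = 6 (tail of 0 descent steps not counted)

6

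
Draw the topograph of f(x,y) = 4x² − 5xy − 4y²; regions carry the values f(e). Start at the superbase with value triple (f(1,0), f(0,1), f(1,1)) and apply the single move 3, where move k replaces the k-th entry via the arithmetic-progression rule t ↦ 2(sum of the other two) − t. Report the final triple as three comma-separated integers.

start (4,-4,-5) = (f(1,0),f(0,1),f(1,1))
replace slot 3: 2·(4+(-4)) − (-5) = 5 → (4,-4,5)

4,-4,5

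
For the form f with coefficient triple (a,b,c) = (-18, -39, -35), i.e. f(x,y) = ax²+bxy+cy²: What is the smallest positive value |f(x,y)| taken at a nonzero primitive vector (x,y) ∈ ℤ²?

translate: b→3 (≡39 mod 36), so (18,39,35)→(18,3,14)
flip: (18,3,14)→(14,-3,18)
reduced (well bottom): (14,-3,18) with a≤c, −a<b≤a
well minimum |f| = |-14| = 14 (negative-definite)

14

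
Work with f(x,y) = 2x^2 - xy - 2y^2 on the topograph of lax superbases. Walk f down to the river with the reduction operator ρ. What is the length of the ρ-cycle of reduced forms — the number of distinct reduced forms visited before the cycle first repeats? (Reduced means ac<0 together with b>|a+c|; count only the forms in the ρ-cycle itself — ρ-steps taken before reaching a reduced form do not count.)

D = 17, ⌊√D⌋ = 4
descent: ρ → (-2,1,2)  [lands on river]
river: ρ → (2,3,-1)
river: ρ → (-1,3,2)
river: ρ → (2,1,-2)
river: ρ → (-2,3,1)
river: ρ → (1,3,-2)
ρ-cycle length = 6 (tail of 1 descent step not counted)

6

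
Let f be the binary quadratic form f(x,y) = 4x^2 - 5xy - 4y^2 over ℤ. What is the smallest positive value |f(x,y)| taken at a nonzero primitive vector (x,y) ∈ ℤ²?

descent: ρ → (-4,5,4)  [lands on river]
river: ρ → (4,3,-5)
river: ρ → (-5,7,2)
river: ρ → (2,9,-1)
river: ρ → (-1,9,2)
river: ρ → (2,7,-5)
river: ρ → (-5,3,4)
river: ρ → (4,5,-4)
river: ρ → (-4,3,5)
river: ρ → (5,7,-2)
river: ρ → (-2,9,1)
river: ρ → (1,9,-2)
river: ρ → (-2,7,5)
river: ρ → (5,3,-4)
closes: descent 1, river 14
min |a| on river = 1

1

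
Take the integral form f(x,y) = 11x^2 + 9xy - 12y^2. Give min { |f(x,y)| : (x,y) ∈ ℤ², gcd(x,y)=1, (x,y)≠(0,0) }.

river: ρ → (-12,15,8)
river: ρ → (8,17,-10)
river: ρ → (-10,23,2)
river: ρ → (2,21,-21)
river: ρ → (-21,21,2)
river: ρ → (2,23,-10)
river: ρ → (-10,17,8)
river: ρ → (8,15,-12)
river: ρ → (-12,9,11)
river: ρ → (11,13,-10)
river: ρ → (-10,7,14)
river: ρ → (14,21,-3)
river: ρ → (-3,21,14)
river: ρ → (14,7,-10)
river: ρ → (-10,13,11)
river: ρ → (11,9,-12)
closes: descent 0, river 16
min |a| on river = 2

2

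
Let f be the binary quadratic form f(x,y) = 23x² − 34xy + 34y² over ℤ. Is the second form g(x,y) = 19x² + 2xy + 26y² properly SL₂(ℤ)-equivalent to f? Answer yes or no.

D₁ = -1972, D₂ = -1972
f: translate: b→12 (≡-34 mod 46), so (23,-34,34)→(23,12,23)
f: reduced (well bottom): (23,12,23) with a≤c, −a<b≤a
g: reduced (well bottom): (19,2,26) with a≤c, −a<b≤a
reduced forms (23, 12, 23) vs (19, 2, 26) ⇒ inequivalent

no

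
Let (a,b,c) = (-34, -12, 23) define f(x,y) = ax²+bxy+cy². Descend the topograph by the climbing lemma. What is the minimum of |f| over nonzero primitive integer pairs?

descent: ρ → (23,12,-34)  [lands on river]
river: ρ → (-34,56,1)
river: ρ → (1,56,-34)
river: ρ → (-34,12,23)
river: ρ → (23,34,-23)
river: ρ → (-23,12,34)
river: ρ → (34,56,-1)
river: ρ → (-1,56,34)
river: ρ → (34,12,-23)
river: ρ → (-23,34,23)
closes: descent 1, river 10
min |a| on river = 1

1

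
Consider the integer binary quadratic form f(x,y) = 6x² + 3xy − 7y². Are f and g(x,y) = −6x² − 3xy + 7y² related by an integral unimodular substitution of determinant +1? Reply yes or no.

D₁ = 177, D₂ = 177
river cycle of f (length 12): (-7, 11, 2), (2, 13, -1), (-1, 13, 2), (2, 11, -7), (-7, 3, 6), (6, 9, -4), (-4, 7, 8), (8, 9, -3), (-3, 9, 8), (8, 7, -4), … (2 more)
river cycle of g (length 12): (7, 3, -6), (-6, 9, 4), (4, 7, -8), (-8, 9, 3), (3, 9, -8), (-8, 7, 4), (4, 9, -6), (-6, 3, 7), (7, 11, -2), (-2, 13, 1), … (2 more)
cycles differ ⇒ inequivalent

no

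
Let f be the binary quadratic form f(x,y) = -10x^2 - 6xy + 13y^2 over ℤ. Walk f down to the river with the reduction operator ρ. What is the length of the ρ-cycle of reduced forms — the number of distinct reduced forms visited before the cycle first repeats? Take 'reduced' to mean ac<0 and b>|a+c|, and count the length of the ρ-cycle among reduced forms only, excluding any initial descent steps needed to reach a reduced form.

D = 556, ⌊√D⌋ = 23
descent: ρ → (13,6,-10)  [lands on river]
river: ρ → (-10,14,9)
river: ρ → (9,22,-2)
river: ρ → (-2,22,9)
river: ρ → (9,14,-10)
river: ρ → (-10,6,13)
river: ρ → (13,20,-3)
river: ρ → (-3,22,6)
river: ρ → (6,14,-15)
river: ρ → (-15,16,5)
river: ρ → (5,14,-18)
river: ρ → (-18,22,1)
river: ρ → (1,22,-18)
river: ρ → (-18,14,5)
river: ρ → (5,16,-15)
river: ρ → (-15,14,6)
river: ρ → (6,22,-3)
river: ρ → (-3,20,13)
ρ-cycle length = 18 (tail of 1 descent step not counted)

18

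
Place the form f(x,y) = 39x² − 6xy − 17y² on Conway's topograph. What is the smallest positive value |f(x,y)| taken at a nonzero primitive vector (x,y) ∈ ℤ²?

descent: ρ → (-17,40,16)  [lands on river]
river: ρ → (16,24,-33)
river: ρ → (-33,42,7)
river: ρ → (7,42,-33)
river: ρ → (-33,24,16)
river: ρ → (16,40,-17)
river: ρ → (-17,28,28)
river: ρ → (28,28,-17)
closes: descent 1, river 8
min |a| on river = 7

7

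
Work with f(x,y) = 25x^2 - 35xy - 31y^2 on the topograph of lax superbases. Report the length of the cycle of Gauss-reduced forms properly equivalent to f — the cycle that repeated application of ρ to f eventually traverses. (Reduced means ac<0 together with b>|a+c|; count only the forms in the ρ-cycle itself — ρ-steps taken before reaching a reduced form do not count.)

D = 4325, ⌊√D⌋ = 65
descent: ρ → (-31,35,25)  [lands on river]
river: ρ → (25,65,-1)
river: ρ → (-1,65,25)
river: ρ → (25,35,-31)
river: ρ → (-31,27,29)
river: ρ → (29,31,-29)
river: ρ → (-29,27,31)
river: ρ → (31,35,-25)
river: ρ → (-25,65,1)
river: ρ → (1,65,-25)
river: ρ → (-25,35,31)
river: ρ → (31,27,-29)
river: ρ → (-29,31,29)
river: ρ → (29,27,-31)
ρ-cycle length = 14 (tail of 1 descent step not counted)

14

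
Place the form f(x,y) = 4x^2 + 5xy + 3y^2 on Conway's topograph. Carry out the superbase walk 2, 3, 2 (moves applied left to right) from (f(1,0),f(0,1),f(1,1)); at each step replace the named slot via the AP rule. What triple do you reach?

start (4,3,12) = (f(1,0),f(0,1),f(1,1))
replace slot 2: 2·(4+12) − 3 = 29 → (4,29,12)
replace slot 3: 2·(4+29) − 12 = 54 → (4,29,54)
replace slot 2: 2·(4+54) − 29 = 87 → (4,87,54)

4,87,54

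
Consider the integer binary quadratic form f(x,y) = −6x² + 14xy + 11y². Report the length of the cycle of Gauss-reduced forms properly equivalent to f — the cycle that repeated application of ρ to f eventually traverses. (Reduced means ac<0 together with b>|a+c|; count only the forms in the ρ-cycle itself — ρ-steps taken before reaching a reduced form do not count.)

D = 460, ⌊√D⌋ = 21
river: ρ → (11,8,-9)
river: ρ → (-9,10,10)
river: ρ → (10,10,-9)
river: ρ → (-9,8,11)
river: ρ → (11,14,-6)
river: ρ → (-6,10,15)
river: ρ → (15,20,-1)
river: ρ → (-1,20,15)
river: ρ → (15,10,-6)
river: ρ → (-6,14,11)
ρ-cycle length = 10 (tail of 0 descent steps not counted)

10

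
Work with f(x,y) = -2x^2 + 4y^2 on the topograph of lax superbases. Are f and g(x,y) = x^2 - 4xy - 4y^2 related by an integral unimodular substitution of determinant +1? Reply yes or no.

D₁ = 32, D₂ = 32
river cycle of f (length 2): (-2, 4, 2), (2, 4, -2)
river cycle of g (length 2): (-4, 4, 1), (1, 4, -4)
cycles differ ⇒ inequivalent

no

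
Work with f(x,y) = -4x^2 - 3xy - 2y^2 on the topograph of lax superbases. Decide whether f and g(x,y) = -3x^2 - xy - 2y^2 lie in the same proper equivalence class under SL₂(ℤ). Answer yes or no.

D₁ = -23, D₂ = -23
f is negative-definite; reduce −f:
−f: flip: (4,3,2)→(2,-3,4)
−f: translate: b→1 (≡-3 mod 4), so (2,-3,4)→(2,1,3)
−f: reduced (well bottom): (2,1,3) with a≤c, −a<b≤a
flip sign back: reduced form of f is (-2,-1,-3)
g is negative-definite; reduce −g:
−g: flip: (3,1,2)→(2,-1,3)
−g: reduced (well bottom): (2,-1,3) with a≤c, −a<b≤a
flip sign back: reduced form of g is (-2,1,-3)
reduced forms (-2, -1, -3) vs (-2, 1, -3) ⇒ inequivalent

no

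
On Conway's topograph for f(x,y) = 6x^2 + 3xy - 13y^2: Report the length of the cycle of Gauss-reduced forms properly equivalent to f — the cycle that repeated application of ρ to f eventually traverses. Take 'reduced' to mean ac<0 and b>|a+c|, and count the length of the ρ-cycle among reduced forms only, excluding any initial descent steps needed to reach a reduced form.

D = 321, ⌊√D⌋ = 17
descent: ρ → (-13,-3,6)
descent: ρ → (6,15,-4)  [lands on river]
river: ρ → (-4,17,2)
river: ρ → (2,15,-12)
river: ρ → (-12,9,5)
river: ρ → (5,11,-10)
river: ρ → (-10,9,6)
ρ-cycle length = 6 (tail of 2 descent steps not counted)

6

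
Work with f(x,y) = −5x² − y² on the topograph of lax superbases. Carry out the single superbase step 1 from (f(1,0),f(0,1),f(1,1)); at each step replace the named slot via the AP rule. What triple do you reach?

start (-5,-1,-6) = (f(1,0),f(0,1),f(1,1))
replace slot 1: 2·((-1)+(-6)) − (-5) = -9 → (-9,-1,-6)

-9,-1,-6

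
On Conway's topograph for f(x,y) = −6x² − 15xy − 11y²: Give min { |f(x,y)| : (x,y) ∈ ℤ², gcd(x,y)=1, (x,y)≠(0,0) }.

translate: b→3 (≡15 mod 12), so (6,15,11)→(6,3,2)
flip: (6,3,2)→(2,-3,6)
translate: b→1 (≡-3 mod 4), so (2,-3,6)→(2,1,5)
reduced (well bottom): (2,1,5) with a≤c, −a<b≤a
well minimum |f| = |-2| = 2 (negative-definite)

2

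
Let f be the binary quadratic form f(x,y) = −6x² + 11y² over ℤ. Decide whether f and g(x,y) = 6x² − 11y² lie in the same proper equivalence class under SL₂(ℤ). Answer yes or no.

D₁ = 264, D₂ = 264
river cycle of f (length 6): (-6, 12, 5), (5, 8, -10), (-10, 12, 3), (3, 12, -10), (-10, 8, 5), (5, 12, -6)
river cycle of g (length 6): (6, 12, -5), (-5, 8, 10), (10, 12, -3), (-3, 12, 10), (10, 8, -5), (-5, 12, 6)
cycles differ ⇒ inequivalent

no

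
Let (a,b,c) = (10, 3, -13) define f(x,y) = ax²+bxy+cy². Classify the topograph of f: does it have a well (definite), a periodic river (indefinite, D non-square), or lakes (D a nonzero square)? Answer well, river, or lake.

D = b²−4ac = 3² − 4·10·(-13) = 529
D = 23² is a perfect square ⇒ form factors over ℤ ⇒ lakes

lake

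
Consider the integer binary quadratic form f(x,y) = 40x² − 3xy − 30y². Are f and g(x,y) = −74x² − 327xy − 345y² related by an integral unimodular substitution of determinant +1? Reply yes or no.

D₁ = 4809, D₂ = 4809
river cycle of f (length 42): (-30, 63, 7), (7, 63, -30), (-30, 57, 13), (13, 47, -50), (-50, 53, 10), (10, 67, -8), (-8, 61, 34), (34, 7, -35), (-35, 63, 6), (6, 69, -2), … (32 more)
river cycle of g (length 42): (13, 57, -30), (-30, 63, 7), (7, 63, -30), (-30, 57, 13), (13, 47, -50), (-50, 53, 10), (10, 67, -8), (-8, 61, 34), (34, 7, -35), (-35, 63, 6), … (32 more)
cycles coincide ⇒ equivalent

yes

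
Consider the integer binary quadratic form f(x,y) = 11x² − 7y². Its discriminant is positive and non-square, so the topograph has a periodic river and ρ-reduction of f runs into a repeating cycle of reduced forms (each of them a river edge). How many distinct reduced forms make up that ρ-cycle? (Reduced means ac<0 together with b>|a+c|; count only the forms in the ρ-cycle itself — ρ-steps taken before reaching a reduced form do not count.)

D = 308, ⌊√D⌋ = 17
descent: ρ → (-7,14,4)  [lands on river]
river: ρ → (4,10,-13)
river: ρ → (-13,16,1)
river: ρ → (1,16,-13)
river: ρ → (-13,10,4)
river: ρ → (4,14,-7)
ρ-cycle length = 6 (tail of 1 descent step not counted)

6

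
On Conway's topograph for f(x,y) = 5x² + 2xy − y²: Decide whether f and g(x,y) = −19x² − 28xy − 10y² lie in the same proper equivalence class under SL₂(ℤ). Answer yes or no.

D₁ = 24, D₂ = 24
river cycle of f (length 2): (-1, 4, 2), (2, 4, -1)
river cycle of g (length 2): (-1, 4, 2), (2, 4, -1)
cycles coincide ⇒ equivalent

yes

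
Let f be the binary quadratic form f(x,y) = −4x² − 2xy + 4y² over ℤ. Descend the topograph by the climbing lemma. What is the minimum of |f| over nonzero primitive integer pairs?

descent: ρ → (4,2,-4)  [lands on river]
river: ρ → (-4,6,2)
river: ρ → (2,6,-4)
river: ρ → (-4,2,4)
river: ρ → (4,6,-2)
river: ρ → (-2,6,4)
closes: descent 1, river 6
min |a| on river = 2

2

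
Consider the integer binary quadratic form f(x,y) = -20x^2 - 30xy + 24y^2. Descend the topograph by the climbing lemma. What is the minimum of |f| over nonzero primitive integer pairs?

descent: ρ → (24,30,-20)  [lands on river]
river: ρ → (-20,50,4)
river: ρ → (4,46,-44)
river: ρ → (-44,42,6)
river: ρ → (6,42,-44)
river: ρ → (-44,46,4)
river: ρ → (4,50,-20)
river: ρ → (-20,30,24)
river: ρ → (24,18,-26)
river: ρ → (-26,34,16)
river: ρ → (16,30,-30)
river: ρ → (-30,30,16)
river: ρ → (16,34,-26)
river: ρ → (-26,18,24)
closes: descent 1, river 14
min |a| on river = 4

4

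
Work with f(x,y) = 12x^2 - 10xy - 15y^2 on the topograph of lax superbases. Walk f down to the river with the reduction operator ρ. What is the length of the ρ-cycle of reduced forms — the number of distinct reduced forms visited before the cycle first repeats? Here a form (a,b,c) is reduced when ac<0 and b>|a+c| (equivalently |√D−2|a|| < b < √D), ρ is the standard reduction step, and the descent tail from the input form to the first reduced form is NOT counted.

D = 820, ⌊√D⌋ = 28
descent: ρ → (-15,10,12)  [lands on river]
river: ρ → (12,14,-13)
river: ρ → (-13,12,13)
river: ρ → (13,14,-12)
river: ρ → (-12,10,15)
river: ρ → (15,20,-7)
river: ρ → (-7,22,12)
river: ρ → (12,26,-3)
river: ρ → (-3,28,3)
river: ρ → (3,26,-12)
river: ρ → (-12,22,7)
river: ρ → (7,20,-15)
ρ-cycle length = 12 (tail of 1 descent step not counted)

12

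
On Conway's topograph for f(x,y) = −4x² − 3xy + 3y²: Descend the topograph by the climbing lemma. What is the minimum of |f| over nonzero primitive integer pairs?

descent: ρ → (3,3,-4)  [lands on river]
river: ρ → (-4,5,2)
river: ρ → (2,7,-1)
river: ρ → (-1,7,2)
river: ρ → (2,5,-4)
river: ρ → (-4,3,3)
closes: descent 1, river 6
min |a| on river = 1

1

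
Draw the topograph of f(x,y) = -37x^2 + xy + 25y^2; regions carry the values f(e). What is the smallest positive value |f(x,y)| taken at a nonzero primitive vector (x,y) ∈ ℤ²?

descent: ρ → (25,49,-13)  [lands on river]
river: ρ → (-13,55,13)
river: ρ → (13,49,-25)
river: ρ → (-25,51,11)
river: ρ → (11,59,-5)
river: ρ → (-5,51,55)
river: ρ → (55,59,-1)
river: ρ → (-1,59,55)
river: ρ → (55,51,-5)
river: ρ → (-5,59,11)
river: ρ → (11,51,-25)
river: ρ → (-25,49,13)
river: ρ → (13,55,-13)
river: ρ → (-13,49,25)
river: ρ → (25,51,-11)
river: ρ → (-11,59,5)
river: ρ → (5,51,-55)
river: ρ → (-55,59,1)
river: ρ → (1,59,-55)
river: ρ → (-55,51,5)
river: ρ → (5,59,-11)
river: ρ → (-11,51,25)
closes: descent 1, river 22
min |a| on river = 1

1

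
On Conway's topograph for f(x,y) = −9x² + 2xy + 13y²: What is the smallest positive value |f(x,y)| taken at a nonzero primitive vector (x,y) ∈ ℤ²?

descent: ρ → (13,-2,-9)
descent: ρ → (-9,20,2)  [lands on river]
river: ρ → (2,20,-9)
river: ρ → (-9,16,6)
river: ρ → (6,20,-3)
river: ρ → (-3,16,18)
river: ρ → (18,20,-1)
river: ρ → (-1,20,18)
river: ρ → (18,16,-3)
river: ρ → (-3,20,6)
river: ρ → (6,16,-9)
closes: descent 2, river 10
min |a| on river = 1

1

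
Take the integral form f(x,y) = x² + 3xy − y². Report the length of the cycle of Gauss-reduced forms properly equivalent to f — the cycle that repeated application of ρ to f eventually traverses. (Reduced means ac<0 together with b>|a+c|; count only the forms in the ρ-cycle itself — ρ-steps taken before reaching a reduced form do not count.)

D = 13, ⌊√D⌋ = 3
river: ρ → (-1,3,1)
river: ρ → (1,3,-1)
ρ-cycle length = 2 (tail of 0 descent steps not counted)

2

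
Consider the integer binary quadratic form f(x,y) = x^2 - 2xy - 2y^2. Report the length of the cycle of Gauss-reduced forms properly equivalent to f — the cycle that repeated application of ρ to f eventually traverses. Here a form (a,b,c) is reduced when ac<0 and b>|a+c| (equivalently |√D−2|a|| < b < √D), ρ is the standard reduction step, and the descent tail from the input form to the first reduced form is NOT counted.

D = 12, ⌊√D⌋ = 3
descent: ρ → (-2,2,1)  [lands on river]
river: ρ → (1,2,-2)
ρ-cycle length = 2 (tail of 1 descent step not counted)

2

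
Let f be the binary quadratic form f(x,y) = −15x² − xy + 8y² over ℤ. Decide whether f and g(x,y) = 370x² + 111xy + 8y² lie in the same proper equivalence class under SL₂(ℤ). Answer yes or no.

D₁ = 481, D₂ = 481
river cycle of f (length 26): (8, 17, -6), (-6, 19, 5), (5, 21, -2), (-2, 19, 15), (15, 11, -6), (-6, 13, 13), (13, 13, -6), (-6, 11, 15), (15, 19, -2), (-2, 21, 5), … (16 more)
river cycle of g (length 26): (8, 17, -6), (-6, 19, 5), (5, 21, -2), (-2, 19, 15), (15, 11, -6), (-6, 13, 13), (13, 13, -6), (-6, 11, 15), (15, 19, -2), (-2, 21, 5), … (16 more)
cycles coincide ⇒ equivalent

yes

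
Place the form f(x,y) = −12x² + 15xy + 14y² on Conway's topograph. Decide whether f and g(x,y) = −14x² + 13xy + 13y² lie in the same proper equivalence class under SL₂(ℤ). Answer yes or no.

D₁ = 897, D₂ = 897
river cycle of f (length 10): (14, 13, -13), (-13, 13, 14), (14, 15, -12), (-12, 9, 17), (17, 25, -4), (-4, 23, 23), (23, 23, -4), (-4, 25, 17), (17, 9, -12), (-12, 15, 14)
river cycle of g (length 10): (13, 13, -14), (-14, 15, 12), (12, 9, -17), (-17, 25, 4), (4, 23, -23), (-23, 23, 4), (4, 25, -17), (-17, 9, 12), (12, 15, -14), (-14, 13, 13)
cycles differ ⇒ inequivalent

no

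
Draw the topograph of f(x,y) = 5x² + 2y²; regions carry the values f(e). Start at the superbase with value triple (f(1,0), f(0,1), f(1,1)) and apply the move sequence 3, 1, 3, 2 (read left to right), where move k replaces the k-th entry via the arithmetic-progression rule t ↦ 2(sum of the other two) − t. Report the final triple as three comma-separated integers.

start (5,2,7) = (f(1,0),f(0,1),f(1,1))
replace slot 3: 2·(5+2) − 7 = 7 → (5,2,7)
replace slot 1: 2·(2+7) − 5 = 13 → (13,2,7)
replace slot 3: 2·(13+2) − 7 = 23 → (13,2,23)
replace slot 2: 2·(13+23) − 2 = 70 → (13,70,23)

13,70,23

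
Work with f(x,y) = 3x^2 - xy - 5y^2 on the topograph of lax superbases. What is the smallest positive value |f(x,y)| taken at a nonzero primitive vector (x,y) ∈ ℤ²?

descent: ρ → (-5,1,3)
descent: ρ → (3,5,-3)  [lands on river]
river: ρ → (-3,7,1)
river: ρ → (1,7,-3)
river: ρ → (-3,5,3)
river: ρ → (3,7,-1)
river: ρ → (-1,7,3)
closes: descent 2, river 6
min |a| on river = 1

1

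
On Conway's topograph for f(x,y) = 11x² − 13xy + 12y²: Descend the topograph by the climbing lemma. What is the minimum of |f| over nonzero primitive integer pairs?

translate: b→9 (≡-13 mod 22), so (11,-13,12)→(11,9,10)
flip: (11,9,10)→(10,-9,11)
reduced (well bottom): (10,-9,11) with a≤c, −a<b≤a
well minimum = a = 10

10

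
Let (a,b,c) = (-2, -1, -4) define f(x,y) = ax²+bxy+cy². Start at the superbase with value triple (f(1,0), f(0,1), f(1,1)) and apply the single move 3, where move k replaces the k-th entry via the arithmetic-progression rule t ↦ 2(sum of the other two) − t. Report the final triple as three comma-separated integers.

start (-2,-4,-7) = (f(1,0),f(0,1),f(1,1))
replace slot 3: 2·((-2)+(-4)) − (-7) = -5 → (-2,-4,-5)

-2,-4,-5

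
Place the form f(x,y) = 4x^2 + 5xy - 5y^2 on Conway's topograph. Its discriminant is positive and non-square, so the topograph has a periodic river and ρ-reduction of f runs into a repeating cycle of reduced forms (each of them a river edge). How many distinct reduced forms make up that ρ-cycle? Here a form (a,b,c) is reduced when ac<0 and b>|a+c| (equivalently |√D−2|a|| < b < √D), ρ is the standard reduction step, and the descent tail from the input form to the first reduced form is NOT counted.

D = 105, ⌊√D⌋ = 10
river: ρ → (-5,5,4)
river: ρ → (4,3,-6)
river: ρ → (-6,9,1)
river: ρ → (1,9,-6)
river: ρ → (-6,3,4)
river: ρ → (4,5,-5)
ρ-cycle length = 6 (tail of 0 descent steps not counted)

6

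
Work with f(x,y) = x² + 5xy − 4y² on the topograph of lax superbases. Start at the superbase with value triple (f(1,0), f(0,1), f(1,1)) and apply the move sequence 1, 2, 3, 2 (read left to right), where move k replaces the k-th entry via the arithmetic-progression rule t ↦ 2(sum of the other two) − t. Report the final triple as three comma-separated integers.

start (1,-4,2) = (f(1,0),f(0,1),f(1,1))
replace slot 1: 2·((-4)+2) − 1 = -5 → (-5,-4,2)
replace slot 2: 2·((-5)+2) − (-4) = -2 → (-5,-2,2)
replace slot 3: 2·((-5)+(-2)) − 2 = -16 → (-5,-2,-16)
replace slot 2: 2·((-5)+(-16)) − (-2) = -40 → (-5,-40,-16)

-5,-40,-16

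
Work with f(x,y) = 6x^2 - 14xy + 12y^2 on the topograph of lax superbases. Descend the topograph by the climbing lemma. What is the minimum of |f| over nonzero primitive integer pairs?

translate: b→-2 (≡-14 mod 12), so (6,-14,12)→(6,-2,4)
flip: (6,-2,4)→(4,2,6)
reduced (well bottom): (4,2,6) with a≤c, −a<b≤a
well minimum = a = 4

4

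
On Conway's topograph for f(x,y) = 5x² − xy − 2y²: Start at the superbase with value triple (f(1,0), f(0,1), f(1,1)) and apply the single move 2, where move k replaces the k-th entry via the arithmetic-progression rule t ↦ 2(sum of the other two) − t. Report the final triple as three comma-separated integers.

start (5,-2,2) = (f(1,0),f(0,1),f(1,1))
replace slot 2: 2·(5+2) − (-2) = 16 → (5,16,2)

5,16,2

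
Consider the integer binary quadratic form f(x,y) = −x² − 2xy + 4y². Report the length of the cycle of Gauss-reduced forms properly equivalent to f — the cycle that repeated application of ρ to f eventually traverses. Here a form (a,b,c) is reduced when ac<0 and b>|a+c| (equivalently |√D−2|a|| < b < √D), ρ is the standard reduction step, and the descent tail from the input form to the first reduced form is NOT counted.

D = 20, ⌊√D⌋ = 4
descent: ρ → (4,2,-1)
descent: ρ → (-1,4,1)  [lands on river]
river: ρ → (1,4,-1)
ρ-cycle length = 2 (tail of 2 descent steps not counted)

2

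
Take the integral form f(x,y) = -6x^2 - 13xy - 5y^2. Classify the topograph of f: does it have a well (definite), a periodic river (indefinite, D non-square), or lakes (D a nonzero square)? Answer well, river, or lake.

D = b²−4ac = (-13)² − 4·(-6)·(-5) = 49
D = 7² is a perfect square ⇒ form factors over ℤ ⇒ lakes

lake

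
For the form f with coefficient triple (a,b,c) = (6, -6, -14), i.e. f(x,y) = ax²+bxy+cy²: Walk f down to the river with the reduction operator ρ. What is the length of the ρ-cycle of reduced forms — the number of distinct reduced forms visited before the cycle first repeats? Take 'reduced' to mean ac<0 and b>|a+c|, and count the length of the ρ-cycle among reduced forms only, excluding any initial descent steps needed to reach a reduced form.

D = 372, ⌊√D⌋ = 19
descent: ρ → (-14,6,6)
descent: ρ → (6,18,-2)  [lands on river]
river: ρ → (-2,18,6)
ρ-cycle length = 2 (tail of 2 descent steps not counted)

2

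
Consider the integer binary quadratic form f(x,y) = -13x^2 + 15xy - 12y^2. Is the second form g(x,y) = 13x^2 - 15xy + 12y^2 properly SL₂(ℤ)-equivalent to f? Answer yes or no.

D₁ = -399, D₂ = -399
f is negative-definite; reduce −f:
−f: translate: b→11 (≡-15 mod 26), so (13,-15,12)→(13,11,10)
−f: flip: (13,11,10)→(10,-11,13)
−f: translate: b→9 (≡-11 mod 20), so (10,-11,13)→(10,9,12)
−f: reduced (well bottom): (10,9,12) with a≤c, −a<b≤a
flip sign back: reduced form of f is (-10,-9,-12)
g: translate: b→11 (≡-15 mod 26), so (13,-15,12)→(13,11,10)
g: flip: (13,11,10)→(10,-11,13)
g: translate: b→9 (≡-11 mod 20), so (10,-11,13)→(10,9,12)
g: reduced (well bottom): (10,9,12) with a≤c, −a<b≤a
reduced forms (-10, -9, -12) vs (10, 9, 12) ⇒ inequivalent

no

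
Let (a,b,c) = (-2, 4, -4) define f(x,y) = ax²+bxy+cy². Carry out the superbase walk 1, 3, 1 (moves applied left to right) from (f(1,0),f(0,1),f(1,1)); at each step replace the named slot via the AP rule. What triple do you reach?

start (-2,-4,-2) = (f(1,0),f(0,1),f(1,1))
replace slot 1: 2·((-4)+(-2)) − (-2) = -10 → (-10,-4,-2)
replace slot 3: 2·((-10)+(-4)) − (-2) = -26 → (-10,-4,-26)
replace slot 1: 2·((-4)+(-26)) − (-10) = -50 → (-50,-4,-26)

-50,-4,-26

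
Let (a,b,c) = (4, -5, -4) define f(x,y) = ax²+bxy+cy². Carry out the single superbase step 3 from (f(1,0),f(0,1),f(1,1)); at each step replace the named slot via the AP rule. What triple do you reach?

start (4,-4,-5) = (f(1,0),f(0,1),f(1,1))
replace slot 3: 2·(4+(-4)) − (-5) = 5 → (4,-4,5)

4,-4,5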